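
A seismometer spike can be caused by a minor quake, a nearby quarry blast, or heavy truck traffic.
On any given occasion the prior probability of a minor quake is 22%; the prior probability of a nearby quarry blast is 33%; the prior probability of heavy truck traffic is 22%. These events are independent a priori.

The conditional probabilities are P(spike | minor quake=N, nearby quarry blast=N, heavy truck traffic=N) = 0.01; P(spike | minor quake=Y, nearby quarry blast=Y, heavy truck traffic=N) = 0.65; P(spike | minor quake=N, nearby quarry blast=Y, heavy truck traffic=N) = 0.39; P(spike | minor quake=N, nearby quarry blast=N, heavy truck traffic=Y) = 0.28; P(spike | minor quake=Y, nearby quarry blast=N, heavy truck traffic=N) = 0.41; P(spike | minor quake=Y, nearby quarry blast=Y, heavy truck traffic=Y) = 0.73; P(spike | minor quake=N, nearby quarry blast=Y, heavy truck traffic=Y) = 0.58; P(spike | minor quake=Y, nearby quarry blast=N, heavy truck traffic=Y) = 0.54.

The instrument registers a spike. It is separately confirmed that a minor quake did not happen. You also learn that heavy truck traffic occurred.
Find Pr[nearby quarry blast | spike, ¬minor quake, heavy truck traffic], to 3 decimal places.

P(spike | ¬minor quake, heavy truck traffic) = 0.28*0.67 + 0.58*0.33 = 0.187600 + 0.191400 = 0.379000
Of this, 0.191400 comes from 0.58*0.33 (the nearby quarry blast=true cases).
P(nearby quarry blast | spike, ¬minor quake, heavy truck traffic) = 0.191400 / 0.379000 ≈ 0.505

Pr[nearby quarry blast | spike, ¬minor quake, heavy truck traffic] ≈ 0.505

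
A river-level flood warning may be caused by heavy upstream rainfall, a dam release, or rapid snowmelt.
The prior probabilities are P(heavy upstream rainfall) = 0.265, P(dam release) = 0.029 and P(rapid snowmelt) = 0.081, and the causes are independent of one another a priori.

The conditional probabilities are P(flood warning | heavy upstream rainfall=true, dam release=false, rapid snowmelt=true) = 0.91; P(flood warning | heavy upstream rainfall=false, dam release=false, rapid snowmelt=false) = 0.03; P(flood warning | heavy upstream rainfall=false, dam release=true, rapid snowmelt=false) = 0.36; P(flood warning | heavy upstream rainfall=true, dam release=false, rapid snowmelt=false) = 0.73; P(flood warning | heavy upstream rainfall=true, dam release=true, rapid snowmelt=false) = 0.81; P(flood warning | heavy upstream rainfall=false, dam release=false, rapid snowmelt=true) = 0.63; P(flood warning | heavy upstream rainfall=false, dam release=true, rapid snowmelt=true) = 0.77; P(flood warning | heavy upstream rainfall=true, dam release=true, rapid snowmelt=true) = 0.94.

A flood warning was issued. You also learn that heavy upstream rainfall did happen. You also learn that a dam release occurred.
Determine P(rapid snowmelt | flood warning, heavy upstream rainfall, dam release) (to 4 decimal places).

P(flood warning | heavy upstream rainfall, dam release) = 0.81×0.919 + 0.94×0.081 = 0.744390 + 0.076140 = 0.820530
Restricting to configurations with rapid snowmelt present: 0.94×0.081 = 0.076140.
So P(rapid snowmelt | flood warning, heavy upstream rainfall, dam release) = 0.076140/0.820530 ≈ 0.0928.

P(rapid snowmelt | flood warning, heavy upstream rainfall, dam release) ≈ 0.0928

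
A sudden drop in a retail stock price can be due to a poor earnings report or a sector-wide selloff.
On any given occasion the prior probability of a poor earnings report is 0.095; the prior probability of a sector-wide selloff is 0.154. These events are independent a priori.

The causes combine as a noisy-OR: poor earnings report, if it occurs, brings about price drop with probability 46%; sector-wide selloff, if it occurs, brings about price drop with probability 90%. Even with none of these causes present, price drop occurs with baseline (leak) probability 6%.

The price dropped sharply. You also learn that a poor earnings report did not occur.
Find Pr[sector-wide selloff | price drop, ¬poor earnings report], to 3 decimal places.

Under noisy-OR, P(price drop | causes) = 1 − (1−0.06)·∏(1−qᵢ) over the active causes.
Numerator (weight on configurations with sector-wide selloff): 0.906*0.154 = 0.139524
The normalizing constant is 0.06*0.846 + 0.906*0.154 = 0.190284
Posterior = 0.139524 / 0.190284 ≈ 0.733

Pr[sector-wide selloff | price drop, ¬poor earnings report] ≈ 0.733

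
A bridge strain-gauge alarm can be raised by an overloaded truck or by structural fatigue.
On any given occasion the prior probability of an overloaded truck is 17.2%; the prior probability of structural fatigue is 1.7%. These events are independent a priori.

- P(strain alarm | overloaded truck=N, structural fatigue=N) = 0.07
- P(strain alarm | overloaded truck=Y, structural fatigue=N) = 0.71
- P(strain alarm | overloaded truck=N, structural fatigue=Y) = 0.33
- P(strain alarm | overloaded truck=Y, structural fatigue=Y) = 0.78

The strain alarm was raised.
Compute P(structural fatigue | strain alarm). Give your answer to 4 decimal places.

P(structural fatigue | strain alarm) ≈ 0.0377

Weight on structural fatigue=true, given the evidence: 0.004645 + 0.002281 = 0.006926
The normalizing constant is 0.07*0.828*0.983 + 0.33*0.828*0.017 + 0.71*0.172*0.983 + 0.78*0.172*0.017 = 0.183945
P(structural fatigue | strain alarm) = 0.006926/0.183945 ≈ 0.0377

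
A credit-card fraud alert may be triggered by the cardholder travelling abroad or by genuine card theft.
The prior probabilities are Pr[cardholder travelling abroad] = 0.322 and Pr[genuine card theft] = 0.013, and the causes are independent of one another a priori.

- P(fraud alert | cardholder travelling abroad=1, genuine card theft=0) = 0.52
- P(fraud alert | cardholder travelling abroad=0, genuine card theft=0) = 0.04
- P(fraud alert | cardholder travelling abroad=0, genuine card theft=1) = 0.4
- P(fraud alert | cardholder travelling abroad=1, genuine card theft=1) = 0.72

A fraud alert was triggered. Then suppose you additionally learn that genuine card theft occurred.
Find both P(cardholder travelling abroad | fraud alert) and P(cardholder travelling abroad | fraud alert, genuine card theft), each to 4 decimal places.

P(cardholder travelling abroad | fraud alert) ≈ 0.8474; P(cardholder travelling abroad | fraud alert, genuine card theft) ≈ 0.4609

Weight on cardholder travelling abroad=true, given the evidence: 0.165263 + 0.003014 = 0.168277
Denominator P(fraud alert): 0.04*0.678*0.987 + 0.4*0.678*0.013 + 0.52*0.322*0.987 + 0.72*0.322*0.013 = 0.198570
Posterior = 0.168277 / 0.198570 ≈ 0.8474

With the extra evidence:
P(fraud alert | genuine card theft) = 0.4·0.678 + 0.72·0.322 = 0.271200 + 0.231840 = 0.503040
The cardholder travelling abroad-present share is 0.72·0.322 = 0.231840.
P(cardholder travelling abroad | fraud alert, genuine card theft) = 0.231840 / 0.503040 ≈ 0.4609
This is intercausal reasoning (explaining away): once genuine card theft accounts for the fraud alert, cardholder travelling abroad becomes less likely.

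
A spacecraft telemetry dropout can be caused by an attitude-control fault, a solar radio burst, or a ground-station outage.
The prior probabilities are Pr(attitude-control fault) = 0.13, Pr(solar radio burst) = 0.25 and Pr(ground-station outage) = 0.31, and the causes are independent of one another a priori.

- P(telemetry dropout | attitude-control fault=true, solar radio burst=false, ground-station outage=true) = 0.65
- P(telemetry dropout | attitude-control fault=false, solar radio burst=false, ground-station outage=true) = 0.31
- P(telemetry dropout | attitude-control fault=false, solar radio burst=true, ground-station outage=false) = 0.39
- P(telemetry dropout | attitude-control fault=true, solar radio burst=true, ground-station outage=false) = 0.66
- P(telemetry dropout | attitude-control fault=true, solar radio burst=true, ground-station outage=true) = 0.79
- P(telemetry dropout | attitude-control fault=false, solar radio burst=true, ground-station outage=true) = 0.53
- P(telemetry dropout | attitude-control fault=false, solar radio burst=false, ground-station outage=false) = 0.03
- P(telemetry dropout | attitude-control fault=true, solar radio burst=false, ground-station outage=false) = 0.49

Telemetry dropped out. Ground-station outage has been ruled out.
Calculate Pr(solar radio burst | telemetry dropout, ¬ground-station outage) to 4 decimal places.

Enumerate the 4 (attitude-control fault, solar radio burst) configurations and weight by the priors:
  P(telemetry dropout | ¬ground-station outage) = 0.03*0.87*0.75 + 0.39*0.87*0.25 + 0.49*0.13*0.75 + 0.66*0.13*0.25
        = 0.019575 + 0.084825 + 0.047775 + 0.021450 = 0.173625
The terms with solar radio burst present sum to 0.106275, so
  P(solar radio burst | telemetry dropout, ¬ground-station outage) = 0.106275 / 0.173625 ≈ 0.6121

Pr(solar radio burst | telemetry dropout, ¬ground-station outage) ≈ 0.6121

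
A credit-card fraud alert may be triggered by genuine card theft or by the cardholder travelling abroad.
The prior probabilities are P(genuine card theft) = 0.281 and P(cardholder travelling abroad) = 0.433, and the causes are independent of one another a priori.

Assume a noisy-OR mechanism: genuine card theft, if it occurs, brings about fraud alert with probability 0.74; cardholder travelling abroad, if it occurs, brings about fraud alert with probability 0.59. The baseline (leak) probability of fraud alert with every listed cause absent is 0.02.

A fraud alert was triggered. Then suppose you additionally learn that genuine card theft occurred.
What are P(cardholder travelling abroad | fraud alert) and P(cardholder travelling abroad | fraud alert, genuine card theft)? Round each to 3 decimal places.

Under noisy-OR, P(fraud alert | causes) = 1 − (1−0.02)·∏(1−qᵢ) over the active causes.
P(fraud alert) = 0.02×0.719×0.567 + 0.5982×0.719×0.433 + 0.7452×0.281×0.567 + 0.895532×0.281×0.433 = 0.008153 + 0.186236 + 0.118730 + 0.108962 = 0.422081
Restricting to configurations with cardholder travelling abroad present: 0.186236 + 0.108962 = 0.295198.
Hence the posterior is 0.295198/0.422081 ≈ 0.699.

Now condition on the additional information:
P(fraud alert | genuine card theft) = 0.7452*0.567 + 0.895532*0.433 = 0.422528 + 0.387765 = 0.810293
The cardholder travelling abroad-present share is 0.895532*0.433 = 0.387765.
P(cardholder travelling abroad | fraud alert, genuine card theft) = 0.387765 / 0.810293 ≈ 0.479
— genuine card theft explains away the evidence for cardholder travelling abroad.

P(cardholder travelling abroad | fraud alert) ≈ 0.699; P(cardholder travelling abroad | fraud alert, genuine card theft) ≈ 0.479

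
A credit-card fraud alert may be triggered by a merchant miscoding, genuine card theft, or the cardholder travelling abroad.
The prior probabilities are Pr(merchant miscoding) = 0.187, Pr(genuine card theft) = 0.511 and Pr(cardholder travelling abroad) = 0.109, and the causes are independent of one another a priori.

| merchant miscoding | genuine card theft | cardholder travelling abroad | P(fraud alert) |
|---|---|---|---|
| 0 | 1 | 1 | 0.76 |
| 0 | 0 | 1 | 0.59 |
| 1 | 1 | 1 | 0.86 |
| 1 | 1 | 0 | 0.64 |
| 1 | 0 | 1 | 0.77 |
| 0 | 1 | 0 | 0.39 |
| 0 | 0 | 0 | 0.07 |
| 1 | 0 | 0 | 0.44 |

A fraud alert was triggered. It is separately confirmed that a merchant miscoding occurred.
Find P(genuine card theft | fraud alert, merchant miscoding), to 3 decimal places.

Sum P(fraud alert|·) weighted by the priors over the 4 (genuine card theft, cardholder travelling abroad) configurations:
  P(fraud alert | merchant miscoding) = 0.44×0.489×0.891 + 0.77×0.489×0.109 + 0.64×0.511×0.891 + 0.86×0.511×0.109
        = 0.191708 + 0.041042 + 0.291393 + 0.047901 = 0.572044
Configurations with genuine card theft contribute 0.339294, so
  P(genuine card theft | fraud alert, merchant miscoding) = 0.339294 / 0.572044 ≈ 0.593

P(genuine card theft | fraud alert, merchant miscoding) ≈ 0.593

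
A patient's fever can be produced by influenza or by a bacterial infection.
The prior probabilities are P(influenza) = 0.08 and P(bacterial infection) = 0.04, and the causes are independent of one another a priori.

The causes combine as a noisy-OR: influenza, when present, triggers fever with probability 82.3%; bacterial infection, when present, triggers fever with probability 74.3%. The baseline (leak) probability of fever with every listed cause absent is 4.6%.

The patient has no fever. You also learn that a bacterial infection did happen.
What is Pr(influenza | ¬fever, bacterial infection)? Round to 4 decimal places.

Under noisy-OR, P(fever | causes) = 1 − (1−0.046)·∏(1−qᵢ) over the active causes.
P(¬fever | bacterial infection) = 0.245178·0.92 + 0.043397·0.08 = 0.225564 + 0.003472 = 0.229036
Restricting to configurations with influenza present: 0.043397·0.08 = 0.003472.
P(influenza | ¬fever, bacterial infection) = 0.003472 / 0.229036 ≈ 0.0152

Pr(influenza | ¬fever, bacterial infection) ≈ 0.0152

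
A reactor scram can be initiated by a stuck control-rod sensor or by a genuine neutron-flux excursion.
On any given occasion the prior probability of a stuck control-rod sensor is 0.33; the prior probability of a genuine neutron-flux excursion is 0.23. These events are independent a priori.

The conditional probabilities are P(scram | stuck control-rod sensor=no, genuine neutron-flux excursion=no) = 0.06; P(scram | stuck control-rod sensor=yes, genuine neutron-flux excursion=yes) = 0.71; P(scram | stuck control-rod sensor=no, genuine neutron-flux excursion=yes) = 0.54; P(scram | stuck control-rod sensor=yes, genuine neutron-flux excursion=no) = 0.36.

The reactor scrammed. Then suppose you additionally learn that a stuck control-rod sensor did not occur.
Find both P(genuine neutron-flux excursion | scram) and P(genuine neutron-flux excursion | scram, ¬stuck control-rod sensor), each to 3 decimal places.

Enumerate the 4 (stuck control-rod sensor, genuine neutron-flux excursion) configurations and weight by the priors:
  P(scram) = 0.06*0.67*0.77 + 0.54*0.67*0.23 + 0.36*0.33*0.77 + 0.71*0.33*0.23
        = 0.030954 + 0.083214 + 0.091476 + 0.053889 = 0.259533
The terms with genuine neutron-flux excursion present sum to 0.137103, so
  P(genuine neutron-flux excursion | scram) = 0.137103 / 0.259533 ≈ 0.528

With the extra evidence:
P(scram | ¬stuck control-rod sensor) = 0.06·0.77 + 0.54·0.23 = 0.046200 + 0.124200 = 0.170400
Of this, 0.124200 comes from 0.54·0.23 (the genuine neutron-flux excursion=true cases).
Hence the posterior is 0.124200/0.170400 ≈ 0.729.

P(genuine neutron-flux excursion | scram) ≈ 0.528; P(genuine neutron-flux excursion | scram, ¬stuck control-rod sensor) ≈ 0.729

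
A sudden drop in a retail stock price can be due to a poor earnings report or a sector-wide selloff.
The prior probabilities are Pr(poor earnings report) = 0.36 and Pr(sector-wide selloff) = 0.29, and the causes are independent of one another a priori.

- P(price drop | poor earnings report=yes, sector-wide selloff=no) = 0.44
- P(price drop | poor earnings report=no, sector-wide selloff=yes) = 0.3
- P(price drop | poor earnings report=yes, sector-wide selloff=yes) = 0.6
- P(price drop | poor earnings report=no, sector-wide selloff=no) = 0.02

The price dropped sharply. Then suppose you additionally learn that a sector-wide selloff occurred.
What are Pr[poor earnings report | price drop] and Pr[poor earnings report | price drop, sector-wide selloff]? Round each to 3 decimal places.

For the numerator, keep only poor earnings report=true terms: 0.112464 + 0.062640 = 0.175104
Normalizer over all consistent configurations: 0.02*0.64*0.71 + 0.3*0.64*0.29 + 0.44*0.36*0.71 + 0.6*0.36*0.29 = 0.239872
P(poor earnings report | price drop) = 0.175104/0.239872 ≈ 0.730

Now also conditioning on sector-wide selloff=true:
By total probability over both values of poor earnings report:
  P(price drop | sector-wide selloff) = 0.3*0.64 + 0.6*0.36
        = 0.192000 + 0.216000 = 0.408000
Configurations with poor earnings report contribute 0.216000, so
  P(poor earnings report | price drop, sector-wide selloff) = 0.216000 / 0.408000 ≈ 0.529
This is intercausal reasoning (explaining away): once sector-wide selloff accounts for the price drop, poor earnings report becomes less likely.

Pr[poor earnings report | price drop] ≈ 0.730; Pr[poor earnings report | price drop, sector-wide selloff] ≈ 0.529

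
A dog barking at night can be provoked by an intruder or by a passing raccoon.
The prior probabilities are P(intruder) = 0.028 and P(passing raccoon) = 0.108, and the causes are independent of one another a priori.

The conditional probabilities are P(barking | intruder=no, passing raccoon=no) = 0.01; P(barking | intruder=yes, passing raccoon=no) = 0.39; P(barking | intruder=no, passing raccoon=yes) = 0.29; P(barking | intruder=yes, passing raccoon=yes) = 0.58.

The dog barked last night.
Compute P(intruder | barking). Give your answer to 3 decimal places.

P(intruder | barking) ≈ 0.227

Numerator (weight on configurations with intruder): 0.009741 + 0.001754 = 0.011495
Denominator P(barking): 0.01×0.972×0.892 + 0.29×0.972×0.108 + 0.39×0.028×0.892 + 0.58×0.028×0.108 = 0.050608
Posterior = 0.011495 / 0.050608 ≈ 0.227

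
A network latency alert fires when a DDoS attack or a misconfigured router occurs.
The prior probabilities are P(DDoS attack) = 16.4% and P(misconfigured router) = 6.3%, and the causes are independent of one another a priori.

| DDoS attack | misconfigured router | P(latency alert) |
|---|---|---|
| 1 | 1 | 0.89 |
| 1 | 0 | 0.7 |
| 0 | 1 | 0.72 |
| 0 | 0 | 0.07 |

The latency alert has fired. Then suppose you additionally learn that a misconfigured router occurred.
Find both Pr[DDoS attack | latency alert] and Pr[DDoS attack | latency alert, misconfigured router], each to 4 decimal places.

Pr[DDoS attack | latency alert] ≈ 0.5573; Pr[DDoS attack | latency alert, misconfigured router] ≈ 0.1952

Weight on DDoS attack=true, given the evidence: 0.107568 + 0.009195 = 0.116763
Denominator P(latency alert): 0.07*0.836*0.937 + 0.72*0.836*0.063 + 0.7*0.164*0.937 + 0.89*0.164*0.063 = 0.209517
P(DDoS attack | latency alert) = 0.116763/0.209517 ≈ 0.5573

With the extra evidence:
P(latency alert | misconfigured router) = 0.72×0.836 + 0.89×0.164 = 0.601920 + 0.145960 = 0.747880
Restricting to configurations with DDoS attack present: 0.89×0.164 = 0.145960.
P(DDoS attack | latency alert, misconfigured router) = 0.145960 / 0.747880 ≈ 0.1952
— misconfigured router explains away the evidence for DDoS attack.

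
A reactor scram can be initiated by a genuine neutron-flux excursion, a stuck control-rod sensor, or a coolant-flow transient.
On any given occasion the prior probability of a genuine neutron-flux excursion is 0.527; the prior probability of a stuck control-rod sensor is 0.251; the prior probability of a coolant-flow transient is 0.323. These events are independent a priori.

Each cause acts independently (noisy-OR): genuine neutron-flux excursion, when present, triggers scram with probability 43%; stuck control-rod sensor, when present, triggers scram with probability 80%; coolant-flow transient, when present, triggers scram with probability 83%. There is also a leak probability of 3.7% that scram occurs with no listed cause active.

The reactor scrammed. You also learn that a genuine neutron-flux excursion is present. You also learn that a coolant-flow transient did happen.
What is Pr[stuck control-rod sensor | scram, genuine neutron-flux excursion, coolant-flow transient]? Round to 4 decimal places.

Pr[stuck control-rod sensor | scram, genuine neutron-flux excursion, coolant-flow transient] ≈ 0.2662

Under noisy-OR, P(scram | causes) = 1 − (1−0.037)·∏(1−qᵢ) over the active causes.
Weight on stuck control-rod sensor=true, given the evidence: 0.981337×0.251 = 0.246316
The normalizing constant is 0.906685×0.749 + 0.981337×0.251 = 0.925423
Posterior = 0.246316 / 0.925423 ≈ 0.2662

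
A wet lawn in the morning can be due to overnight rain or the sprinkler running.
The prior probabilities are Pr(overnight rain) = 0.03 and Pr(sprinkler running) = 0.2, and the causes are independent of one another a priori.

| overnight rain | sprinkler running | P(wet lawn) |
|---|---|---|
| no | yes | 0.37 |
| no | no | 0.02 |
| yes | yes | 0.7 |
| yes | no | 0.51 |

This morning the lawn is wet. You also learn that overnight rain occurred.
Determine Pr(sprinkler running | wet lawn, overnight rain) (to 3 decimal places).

Pr(sprinkler running | wet lawn, overnight rain) ≈ 0.255

Sum P(wet lawn|·) weighted by the priors over both values of sprinkler running:
  P(wet lawn | overnight rain) = 0.51·0.8 + 0.7·0.2
        = 0.408000 + 0.140000 = 0.548000
Keeping only the sprinkler running-present terms gives 0.140000, so
  P(sprinkler running | wet lawn, overnight rain) = 0.140000 / 0.548000 ≈ 0.255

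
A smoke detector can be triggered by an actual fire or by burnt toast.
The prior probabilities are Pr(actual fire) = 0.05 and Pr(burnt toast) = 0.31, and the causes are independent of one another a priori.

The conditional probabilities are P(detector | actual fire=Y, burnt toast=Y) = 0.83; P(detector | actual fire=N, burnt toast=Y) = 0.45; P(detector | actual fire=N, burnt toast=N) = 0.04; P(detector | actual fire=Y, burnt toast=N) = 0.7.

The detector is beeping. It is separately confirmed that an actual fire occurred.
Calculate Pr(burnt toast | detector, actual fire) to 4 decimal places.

Pr(burnt toast | detector, actual fire) ≈ 0.3476

P(detector | actual fire) = 0.7*0.69 + 0.83*0.31 = 0.483000 + 0.257300 = 0.740300
The burnt toast-present share is 0.83*0.31 = 0.257300.
P(burnt toast | detector, actual fire) = 0.257300 / 0.740300 ≈ 0.3476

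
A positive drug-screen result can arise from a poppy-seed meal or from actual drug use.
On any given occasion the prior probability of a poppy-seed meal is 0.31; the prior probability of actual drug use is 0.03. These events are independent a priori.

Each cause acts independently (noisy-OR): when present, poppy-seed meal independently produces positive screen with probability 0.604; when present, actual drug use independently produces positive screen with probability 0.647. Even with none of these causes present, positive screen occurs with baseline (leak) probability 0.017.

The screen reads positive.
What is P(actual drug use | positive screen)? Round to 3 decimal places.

P(actual drug use | positive screen) ≈ 0.099

Under noisy-OR, P(positive screen | causes) = 1 − (1−0.017)·∏(1−qᵢ) over the active causes.
Sum P(positive screen|·) weighted by the priors over the 4 (poppy-seed meal, actual drug use) configurations:
  P(positive screen) = 0.017·0.69·0.97 + 0.653001·0.69·0.03 + 0.610732·0.31·0.97 + 0.862588·0.31·0.03
        = 0.011378 + 0.013517 + 0.183647 + 0.008022 = 0.216564
Configurations with actual drug use contribute 0.021539, so
  P(actual drug use | positive screen) = 0.021539 / 0.216564 ≈ 0.099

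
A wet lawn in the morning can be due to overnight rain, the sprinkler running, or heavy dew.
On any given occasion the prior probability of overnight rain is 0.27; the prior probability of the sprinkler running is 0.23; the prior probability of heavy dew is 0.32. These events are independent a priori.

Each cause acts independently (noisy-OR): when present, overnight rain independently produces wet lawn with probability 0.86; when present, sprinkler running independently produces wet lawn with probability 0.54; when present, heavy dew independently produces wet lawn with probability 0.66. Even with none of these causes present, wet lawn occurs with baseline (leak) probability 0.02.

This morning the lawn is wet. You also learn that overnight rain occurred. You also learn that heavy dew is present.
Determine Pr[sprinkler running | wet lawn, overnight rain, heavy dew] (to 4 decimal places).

Under noisy-OR, P(wet lawn | causes) = 1 − (1−0.02)·∏(1−qᵢ) over the active causes.
P(wet lawn | overnight rain, heavy dew) = 0.953352×0.77 + 0.978542×0.23 = 0.734081 + 0.225065 = 0.959146
Of this, 0.225065 comes from 0.978542×0.23 (the sprinkler running=true cases).
P(sprinkler running | wet lawn, overnight rain, heavy dew) = 0.225065 / 0.959146 ≈ 0.2347

Pr[sprinkler running | wet lawn, overnight rain, heavy dew] ≈ 0.2347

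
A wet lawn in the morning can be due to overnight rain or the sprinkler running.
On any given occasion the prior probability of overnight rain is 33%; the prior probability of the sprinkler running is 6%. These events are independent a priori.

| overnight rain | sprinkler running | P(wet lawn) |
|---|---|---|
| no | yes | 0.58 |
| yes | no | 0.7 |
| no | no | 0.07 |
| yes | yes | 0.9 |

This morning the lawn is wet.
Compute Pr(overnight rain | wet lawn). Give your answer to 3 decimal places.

Pr(overnight rain | wet lawn) ≈ 0.777

P(wet lawn) = 0.07·0.67·0.94 + 0.58·0.67·0.06 + 0.7·0.33·0.94 + 0.9·0.33·0.06 = 0.044086 + 0.023316 + 0.217140 + 0.017820 = 0.302362
Of this, 0.234960 comes from 0.217140 + 0.017820 (the overnight rain=true cases).
P(overnight rain | wet lawn) = 0.234960 / 0.302362 ≈ 0.777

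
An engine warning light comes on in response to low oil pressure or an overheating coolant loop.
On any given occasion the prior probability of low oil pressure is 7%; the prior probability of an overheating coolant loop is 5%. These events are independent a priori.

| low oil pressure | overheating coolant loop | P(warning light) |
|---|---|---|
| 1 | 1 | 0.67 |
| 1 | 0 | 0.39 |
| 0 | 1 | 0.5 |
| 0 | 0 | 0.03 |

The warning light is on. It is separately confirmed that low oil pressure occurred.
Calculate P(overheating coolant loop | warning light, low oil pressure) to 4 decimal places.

P(overheating coolant loop | warning light, low oil pressure) ≈ 0.0829

P(warning light | low oil pressure) = 0.39·0.95 + 0.67·0.05 = 0.370500 + 0.033500 = 0.404000
Restricting to configurations with overheating coolant loop present: 0.67·0.05 = 0.033500.
Hence the posterior is 0.033500/0.404000 ≈ 0.0829.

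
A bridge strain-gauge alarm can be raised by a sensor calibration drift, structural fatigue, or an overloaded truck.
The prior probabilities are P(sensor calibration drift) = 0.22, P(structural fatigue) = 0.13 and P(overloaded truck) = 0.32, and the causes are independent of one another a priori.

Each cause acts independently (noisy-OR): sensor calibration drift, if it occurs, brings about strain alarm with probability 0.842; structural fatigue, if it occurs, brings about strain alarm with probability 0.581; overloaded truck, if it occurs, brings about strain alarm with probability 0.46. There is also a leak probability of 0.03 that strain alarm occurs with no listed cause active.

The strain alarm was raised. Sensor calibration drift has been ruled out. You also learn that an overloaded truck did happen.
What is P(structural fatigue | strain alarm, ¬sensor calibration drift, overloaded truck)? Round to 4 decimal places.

Under noisy-OR, P(strain alarm | causes) = 1 − (1−0.03)·∏(1−qᵢ) over the active causes.
By total probability over both values of structural fatigue:
  P(strain alarm | ¬sensor calibration drift, overloaded truck) = 0.4762*0.87 + 0.780528*0.13
        = 0.414294 + 0.101469 = 0.515763
Keeping only the structural fatigue-present terms gives 0.101469, so
  P(structural fatigue | strain alarm, ¬sensor calibration drift, overloaded truck) = 0.101469 / 0.515763 ≈ 0.1967

P(structural fatigue | strain alarm, ¬sensor calibration drift, overloaded truck) ≈ 0.1967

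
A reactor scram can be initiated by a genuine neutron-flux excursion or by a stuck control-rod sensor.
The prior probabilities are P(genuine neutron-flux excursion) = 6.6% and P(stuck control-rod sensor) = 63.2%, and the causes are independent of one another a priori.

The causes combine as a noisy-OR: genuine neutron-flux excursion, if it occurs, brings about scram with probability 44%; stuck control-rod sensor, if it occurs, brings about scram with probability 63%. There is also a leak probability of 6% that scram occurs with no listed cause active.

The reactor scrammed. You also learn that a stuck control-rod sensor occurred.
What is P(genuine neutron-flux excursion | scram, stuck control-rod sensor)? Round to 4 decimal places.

P(genuine neutron-flux excursion | scram, stuck control-rod sensor) ≈ 0.0802

Under noisy-OR, P(scram | causes) = 1 − (1−0.06)·∏(1−qᵢ) over the active causes.
P(scram | stuck control-rod sensor) = 0.6522×0.934 + 0.805232×0.066 = 0.609155 + 0.053145 = 0.662300
Restricting to configurations with genuine neutron-flux excursion present: 0.805232×0.066 = 0.053145.
P(genuine neutron-flux excursion | scram, stuck control-rod sensor) = 0.053145 / 0.662300 ≈ 0.0802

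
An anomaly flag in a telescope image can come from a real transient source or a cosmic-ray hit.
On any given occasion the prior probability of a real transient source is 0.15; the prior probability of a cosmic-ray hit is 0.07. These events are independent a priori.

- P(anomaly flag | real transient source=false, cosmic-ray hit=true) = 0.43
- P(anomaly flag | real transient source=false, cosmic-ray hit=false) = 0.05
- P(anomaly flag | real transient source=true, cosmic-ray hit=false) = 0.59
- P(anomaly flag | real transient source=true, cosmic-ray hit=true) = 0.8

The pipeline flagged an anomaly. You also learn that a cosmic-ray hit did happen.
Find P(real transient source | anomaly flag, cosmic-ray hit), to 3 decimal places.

P(real transient source | anomaly flag, cosmic-ray hit) ≈ 0.247

Enumerate both values of real transient source and weight by the priors:
  P(anomaly flag | cosmic-ray hit) = 0.43*0.85 + 0.8*0.15
        = 0.365500 + 0.120000 = 0.485500
The terms with real transient source present sum to 0.120000, so
  P(real transient source | anomaly flag, cosmic-ray hit) = 0.120000 / 0.485500 ≈ 0.247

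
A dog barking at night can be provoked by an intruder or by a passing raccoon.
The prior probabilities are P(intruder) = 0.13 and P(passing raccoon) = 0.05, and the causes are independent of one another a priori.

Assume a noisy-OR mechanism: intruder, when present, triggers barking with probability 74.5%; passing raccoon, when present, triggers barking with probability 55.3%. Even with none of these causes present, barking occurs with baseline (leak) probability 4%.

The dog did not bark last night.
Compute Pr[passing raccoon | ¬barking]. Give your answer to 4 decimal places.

Pr[passing raccoon | ¬barking] ≈ 0.0230

Under noisy-OR, P(barking | causes) = 1 − (1−0.04)·∏(1−qᵢ) over the active causes.
P(¬barking) = 0.96×0.87×0.95 + 0.42912×0.87×0.05 + 0.2448×0.13×0.95 + 0.109426×0.13×0.05 = 0.793440 + 0.018667 + 0.030233 + 0.000711 = 0.843051
The passing raccoon-present share is 0.018667 + 0.000711 = 0.019378.
P(passing raccoon | ¬barking) = 0.019378 / 0.843051 ≈ 0.0230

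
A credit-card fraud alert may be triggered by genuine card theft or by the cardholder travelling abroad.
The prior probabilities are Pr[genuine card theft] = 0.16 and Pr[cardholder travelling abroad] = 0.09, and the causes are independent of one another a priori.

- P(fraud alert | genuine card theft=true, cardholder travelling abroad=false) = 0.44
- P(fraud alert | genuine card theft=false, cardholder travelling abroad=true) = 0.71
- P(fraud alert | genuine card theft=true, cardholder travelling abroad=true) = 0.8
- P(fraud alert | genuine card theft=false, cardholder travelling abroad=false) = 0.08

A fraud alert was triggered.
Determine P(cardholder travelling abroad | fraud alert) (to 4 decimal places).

P(cardholder travelling abroad | fraud alert) ≈ 0.3424

For the numerator, keep only cardholder travelling abroad=true terms: 0.053676 + 0.011520 = 0.065196
Denominator P(fraud alert): 0.08*0.84*0.91 + 0.71*0.84*0.09 + 0.44*0.16*0.91 + 0.8*0.16*0.09 = 0.190412
P(cardholder travelling abroad | fraud alert) = 0.065196/0.190412 ≈ 0.3424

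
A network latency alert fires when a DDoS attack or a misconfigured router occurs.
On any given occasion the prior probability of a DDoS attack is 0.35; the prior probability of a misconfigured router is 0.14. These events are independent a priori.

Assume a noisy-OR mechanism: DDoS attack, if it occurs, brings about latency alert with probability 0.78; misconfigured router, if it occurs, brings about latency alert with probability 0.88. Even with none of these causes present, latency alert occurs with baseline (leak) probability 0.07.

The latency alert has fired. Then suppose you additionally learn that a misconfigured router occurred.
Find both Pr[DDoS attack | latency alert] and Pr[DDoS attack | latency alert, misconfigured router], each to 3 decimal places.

Under noisy-OR, P(latency alert | causes) = 1 − (1−0.07)·∏(1−qᵢ) over the active causes.
P(latency alert) = 0.07*0.65*0.86 + 0.8884*0.65*0.14 + 0.7954*0.35*0.86 + 0.975448*0.35*0.14 = 0.039130 + 0.080844 + 0.239415 + 0.047797 = 0.407186
The DDoS attack-present share is 0.239415 + 0.047797 = 0.287212.
So P(DDoS attack | latency alert) = 0.287212/0.407186 ≈ 0.705.

Now also conditioning on misconfigured router=true:
Numerator (weight on configurations with DDoS attack): 0.975448×0.35 = 0.341407
Denominator P(latency alert | misconfigured router): 0.8884×0.65 + 0.975448×0.35 = 0.918867
Posterior = 0.341407 / 0.918867 ≈ 0.372
— misconfigured router explains away the evidence for DDoS attack.

Pr[DDoS attack | latency alert] ≈ 0.705; Pr[DDoS attack | latency alert, misconfigured router] ≈ 0.372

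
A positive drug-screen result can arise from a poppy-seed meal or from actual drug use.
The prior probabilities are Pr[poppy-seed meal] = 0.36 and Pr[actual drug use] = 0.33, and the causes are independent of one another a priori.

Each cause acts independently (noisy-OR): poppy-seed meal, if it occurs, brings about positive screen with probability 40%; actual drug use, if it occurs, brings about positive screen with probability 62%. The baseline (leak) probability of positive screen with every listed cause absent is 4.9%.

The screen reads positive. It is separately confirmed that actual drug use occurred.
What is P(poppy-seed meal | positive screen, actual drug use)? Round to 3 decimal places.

Under noisy-OR, P(positive screen | causes) = 1 − (1−0.049)·∏(1−qᵢ) over the active causes.
P(positive screen | actual drug use) = 0.63862*0.64 + 0.783172*0.36 = 0.408717 + 0.281942 = 0.690659
Restricting to configurations with poppy-seed meal present: 0.783172*0.36 = 0.281942.
So P(poppy-seed meal | positive screen, actual drug use) = 0.281942/0.690659 ≈ 0.408.

P(poppy-seed meal | positive screen, actual drug use) ≈ 0.408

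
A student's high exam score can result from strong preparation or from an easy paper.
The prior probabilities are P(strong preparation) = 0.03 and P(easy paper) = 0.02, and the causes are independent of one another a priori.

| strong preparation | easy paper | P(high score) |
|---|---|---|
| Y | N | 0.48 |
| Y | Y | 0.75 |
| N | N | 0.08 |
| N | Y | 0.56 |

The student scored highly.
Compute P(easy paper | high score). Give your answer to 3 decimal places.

P(high score) = 0.08·0.97·0.98 + 0.56·0.97·0.02 + 0.48·0.03·0.98 + 0.75·0.03·0.02 = 0.076048 + 0.010864 + 0.014112 + 0.000450 = 0.101474
The easy paper-present share is 0.010864 + 0.000450 = 0.011314.
Hence the posterior is 0.011314/0.101474 ≈ 0.111.

P(easy paper | high score) ≈ 0.111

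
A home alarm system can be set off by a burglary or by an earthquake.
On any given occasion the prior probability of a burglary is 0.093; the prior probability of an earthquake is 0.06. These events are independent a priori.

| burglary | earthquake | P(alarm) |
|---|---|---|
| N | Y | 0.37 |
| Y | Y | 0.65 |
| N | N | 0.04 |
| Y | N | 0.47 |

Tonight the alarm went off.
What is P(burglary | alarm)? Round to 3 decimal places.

P(burglary | alarm) ≈ 0.452

Sum P(alarm|·) weighted by the priors over the 4 (burglary, earthquake) configurations:
  P(alarm) = 0.04*0.907*0.94 + 0.37*0.907*0.06 + 0.47*0.093*0.94 + 0.65*0.093*0.06
        = 0.034103 + 0.020135 + 0.041087 + 0.003627 = 0.098952
Keeping only the burglary-present terms gives 0.044714, so
  P(burglary | alarm) = 0.044714 / 0.098952 ≈ 0.452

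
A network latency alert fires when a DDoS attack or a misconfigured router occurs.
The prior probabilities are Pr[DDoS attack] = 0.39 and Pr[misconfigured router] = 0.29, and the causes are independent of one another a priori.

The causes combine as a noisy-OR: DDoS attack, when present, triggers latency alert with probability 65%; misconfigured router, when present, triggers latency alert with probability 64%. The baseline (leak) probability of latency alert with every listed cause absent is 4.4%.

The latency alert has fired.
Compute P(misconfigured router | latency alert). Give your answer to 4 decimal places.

P(misconfigured router | latency alert) ≈ 0.5146

Under noisy-OR, P(latency alert | causes) = 1 − (1−0.044)·∏(1−qᵢ) over the active causes.
Enumerate the 4 (DDoS attack, misconfigured router) configurations and weight by the priors:
  P(latency alert) = 0.044×0.61×0.71 + 0.65584×0.61×0.29 + 0.6654×0.39×0.71 + 0.879544×0.39×0.29
        = 0.019056 + 0.116018 + 0.184249 + 0.099476 = 0.418799
Keeping only the misconfigured router-present terms gives 0.215494, so
  P(misconfigured router | latency alert) = 0.215494 / 0.418799 ≈ 0.5146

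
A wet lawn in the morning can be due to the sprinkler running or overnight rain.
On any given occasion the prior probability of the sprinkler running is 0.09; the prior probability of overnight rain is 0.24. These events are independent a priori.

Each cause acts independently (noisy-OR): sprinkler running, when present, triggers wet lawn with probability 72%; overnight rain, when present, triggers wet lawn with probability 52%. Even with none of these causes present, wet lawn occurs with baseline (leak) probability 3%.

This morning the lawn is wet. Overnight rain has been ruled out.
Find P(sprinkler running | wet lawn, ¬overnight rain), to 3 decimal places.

Under noisy-OR, P(wet lawn | causes) = 1 − (1−0.03)·∏(1−qᵢ) over the active causes.
Weight on sprinkler running=true, given the evidence: 0.7284*0.09 = 0.065556
Normalizer over all consistent configurations: 0.03*0.91 + 0.7284*0.09 = 0.092856
P(sprinkler running | wet lawn, ¬overnight rain) = 0.065556/0.092856 ≈ 0.706

P(sprinkler running | wet lawn, ¬overnight rain) ≈ 0.706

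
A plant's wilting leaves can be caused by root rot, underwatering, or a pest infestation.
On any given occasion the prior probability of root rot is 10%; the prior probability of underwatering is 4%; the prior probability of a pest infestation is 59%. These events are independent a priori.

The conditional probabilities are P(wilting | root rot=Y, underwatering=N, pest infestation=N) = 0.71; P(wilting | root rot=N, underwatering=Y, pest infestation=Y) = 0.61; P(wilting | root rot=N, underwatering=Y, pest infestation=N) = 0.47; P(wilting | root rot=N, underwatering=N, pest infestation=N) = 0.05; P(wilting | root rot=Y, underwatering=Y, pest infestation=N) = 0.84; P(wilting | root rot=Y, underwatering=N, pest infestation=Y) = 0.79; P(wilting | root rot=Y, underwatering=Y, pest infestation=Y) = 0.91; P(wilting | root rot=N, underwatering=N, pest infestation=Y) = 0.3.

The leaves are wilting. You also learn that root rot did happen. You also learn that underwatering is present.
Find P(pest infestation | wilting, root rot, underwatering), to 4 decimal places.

P(pest infestation | wilting, root rot, underwatering) ≈ 0.6092

Weight on pest infestation=true, given the evidence: 0.91·0.59 = 0.536900
The normalizing constant is 0.84·0.41 + 0.91·0.59 = 0.881300
P(pest infestation | wilting, root rot, underwatering) = 0.536900/0.881300 ≈ 0.6092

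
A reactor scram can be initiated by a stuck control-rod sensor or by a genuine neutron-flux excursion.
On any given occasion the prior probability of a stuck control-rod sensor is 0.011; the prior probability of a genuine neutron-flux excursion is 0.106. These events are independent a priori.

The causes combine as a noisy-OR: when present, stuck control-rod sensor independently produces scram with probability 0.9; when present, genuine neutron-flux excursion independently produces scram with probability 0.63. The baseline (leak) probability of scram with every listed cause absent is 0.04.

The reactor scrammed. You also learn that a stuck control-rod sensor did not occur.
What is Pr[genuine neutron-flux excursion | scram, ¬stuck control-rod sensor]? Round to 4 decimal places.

Under noisy-OR, P(scram | causes) = 1 − (1−0.04)·∏(1−qᵢ) over the active causes.
By total probability over both values of genuine neutron-flux excursion:
  P(scram | ¬stuck control-rod sensor) = 0.04×0.894 + 0.6448×0.106
        = 0.035760 + 0.068349 = 0.104109
Keeping only the genuine neutron-flux excursion-present terms gives 0.068349, so
  P(genuine neutron-flux excursion | scram, ¬stuck control-rod sensor) = 0.068349 / 0.104109 ≈ 0.6565

Pr[genuine neutron-flux excursion | scram, ¬stuck control-rod sensor] ≈ 0.6565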